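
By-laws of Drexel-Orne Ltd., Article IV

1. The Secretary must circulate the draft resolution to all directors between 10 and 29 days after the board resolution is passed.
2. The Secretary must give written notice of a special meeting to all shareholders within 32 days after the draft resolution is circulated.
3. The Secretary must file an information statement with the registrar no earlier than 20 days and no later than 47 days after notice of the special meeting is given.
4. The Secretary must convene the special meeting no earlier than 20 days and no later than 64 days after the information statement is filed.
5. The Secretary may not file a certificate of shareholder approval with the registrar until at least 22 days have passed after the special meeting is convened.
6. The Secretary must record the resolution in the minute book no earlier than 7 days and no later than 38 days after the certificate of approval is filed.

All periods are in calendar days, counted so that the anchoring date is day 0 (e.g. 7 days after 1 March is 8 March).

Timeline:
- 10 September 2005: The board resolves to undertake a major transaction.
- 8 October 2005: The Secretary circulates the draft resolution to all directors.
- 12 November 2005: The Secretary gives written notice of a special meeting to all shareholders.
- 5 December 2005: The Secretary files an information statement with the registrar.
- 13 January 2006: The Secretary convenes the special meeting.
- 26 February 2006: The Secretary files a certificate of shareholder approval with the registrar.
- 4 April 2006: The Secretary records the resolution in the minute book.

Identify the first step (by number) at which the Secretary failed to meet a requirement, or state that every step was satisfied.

Step 1 — 10 and 29 days from 10 September 2005 (when the board resolution is passed) are 20 September 2005 and 9 October 2005 respectively; 8 October 2005 falls inside that range.
Step 2 — counting 32 days from 8 October 2005 (when the draft resolution is circulated) gives a deadline of 9 November 2005; not done until 12 November 2005, 3 days after the deadline.

Step 2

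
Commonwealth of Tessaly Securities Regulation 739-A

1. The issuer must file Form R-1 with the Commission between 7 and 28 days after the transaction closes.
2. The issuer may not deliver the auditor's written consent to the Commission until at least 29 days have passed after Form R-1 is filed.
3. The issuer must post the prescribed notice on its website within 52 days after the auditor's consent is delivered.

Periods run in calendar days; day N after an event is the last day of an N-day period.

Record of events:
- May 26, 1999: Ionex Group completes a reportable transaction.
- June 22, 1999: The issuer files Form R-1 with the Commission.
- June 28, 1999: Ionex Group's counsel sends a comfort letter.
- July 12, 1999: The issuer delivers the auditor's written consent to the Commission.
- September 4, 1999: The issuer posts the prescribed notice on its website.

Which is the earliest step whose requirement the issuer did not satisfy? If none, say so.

Step 1: the window is 7–28 days after May 26, 1999 (when the transaction closes), so June 2, 1999 through June 23, 1999; June 22, 1999 falls inside that range.
Step 2: the earliest permitted date is 29 days after June 22, 1999 (when Form R-1 is filed), i.e. July 21, 1999; done July 12, 1999 — 9 days too early.
The analysis stops there.

Step 2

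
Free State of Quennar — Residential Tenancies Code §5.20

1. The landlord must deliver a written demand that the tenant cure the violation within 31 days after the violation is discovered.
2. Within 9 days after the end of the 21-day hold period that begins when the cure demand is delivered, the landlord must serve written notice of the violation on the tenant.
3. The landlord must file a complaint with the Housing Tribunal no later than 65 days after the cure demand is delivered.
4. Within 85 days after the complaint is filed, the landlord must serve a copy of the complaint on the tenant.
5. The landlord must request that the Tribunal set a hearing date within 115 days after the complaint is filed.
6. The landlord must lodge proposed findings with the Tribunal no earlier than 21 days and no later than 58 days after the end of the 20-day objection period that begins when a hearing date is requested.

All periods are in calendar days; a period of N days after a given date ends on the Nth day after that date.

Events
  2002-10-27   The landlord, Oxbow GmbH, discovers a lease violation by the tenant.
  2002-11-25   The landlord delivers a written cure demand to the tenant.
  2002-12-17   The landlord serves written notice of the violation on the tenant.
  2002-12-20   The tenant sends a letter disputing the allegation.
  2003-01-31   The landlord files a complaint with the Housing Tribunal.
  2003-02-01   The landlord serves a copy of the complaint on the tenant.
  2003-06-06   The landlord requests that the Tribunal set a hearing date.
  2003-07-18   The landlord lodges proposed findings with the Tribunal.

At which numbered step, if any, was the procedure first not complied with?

Step 3

Step 1 — counting 31 days from 2002-10-27 (when the violation is discovered) gives a deadline of 2002-11-27; completed 2002-11-25, before the deadline.
Step 2 — counting 9 days from 2002-12-16 (end of the 21-day hold period, which began when the cure demand is delivered on 2002-11-25) gives a deadline of 2002-12-25; completed 2002-12-17, before the deadline.
Step 3 — counting 65 days from 2002-11-25 (when the cure demand is delivered) gives a deadline of 2003-01-29; not done until 2003-01-31, 2 days after the deadline.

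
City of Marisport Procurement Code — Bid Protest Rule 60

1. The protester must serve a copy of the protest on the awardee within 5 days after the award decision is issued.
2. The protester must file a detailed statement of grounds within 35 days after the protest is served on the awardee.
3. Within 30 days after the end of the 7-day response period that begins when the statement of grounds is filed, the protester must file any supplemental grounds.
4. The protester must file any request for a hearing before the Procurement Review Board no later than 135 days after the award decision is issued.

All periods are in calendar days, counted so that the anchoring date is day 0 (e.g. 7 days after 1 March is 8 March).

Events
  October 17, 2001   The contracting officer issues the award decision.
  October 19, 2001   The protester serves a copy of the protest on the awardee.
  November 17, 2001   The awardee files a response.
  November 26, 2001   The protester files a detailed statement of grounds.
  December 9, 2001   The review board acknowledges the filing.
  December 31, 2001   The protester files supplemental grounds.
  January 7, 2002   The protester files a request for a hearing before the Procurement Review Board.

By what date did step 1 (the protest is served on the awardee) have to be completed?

October 22, 2001

Step 1 runs from October 17, 2001, when the award decision is issued. 5 days after October 17, 2001 is October 22, 2001.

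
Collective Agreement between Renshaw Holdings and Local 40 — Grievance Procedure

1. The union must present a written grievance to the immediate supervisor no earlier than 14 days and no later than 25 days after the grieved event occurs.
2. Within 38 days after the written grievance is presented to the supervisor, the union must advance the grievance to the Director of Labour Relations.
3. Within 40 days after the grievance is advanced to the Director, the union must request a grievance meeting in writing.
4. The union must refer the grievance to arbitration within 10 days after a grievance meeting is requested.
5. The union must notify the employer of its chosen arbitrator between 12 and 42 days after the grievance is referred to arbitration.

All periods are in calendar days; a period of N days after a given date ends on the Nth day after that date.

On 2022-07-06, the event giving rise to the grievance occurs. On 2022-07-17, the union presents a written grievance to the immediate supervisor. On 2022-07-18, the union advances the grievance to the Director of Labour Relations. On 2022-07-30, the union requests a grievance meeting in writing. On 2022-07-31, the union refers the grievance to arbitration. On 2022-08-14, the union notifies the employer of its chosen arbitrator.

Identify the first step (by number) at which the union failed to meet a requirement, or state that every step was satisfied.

Step 1

Step 1 — 14 and 25 days from 2022-07-06 (when the grieved event occurs) are 2022-07-20 and 2022-07-31 respectively; done 2022-07-17 — 3 days before the window opened.
The procedure was therefore not followed at step 1.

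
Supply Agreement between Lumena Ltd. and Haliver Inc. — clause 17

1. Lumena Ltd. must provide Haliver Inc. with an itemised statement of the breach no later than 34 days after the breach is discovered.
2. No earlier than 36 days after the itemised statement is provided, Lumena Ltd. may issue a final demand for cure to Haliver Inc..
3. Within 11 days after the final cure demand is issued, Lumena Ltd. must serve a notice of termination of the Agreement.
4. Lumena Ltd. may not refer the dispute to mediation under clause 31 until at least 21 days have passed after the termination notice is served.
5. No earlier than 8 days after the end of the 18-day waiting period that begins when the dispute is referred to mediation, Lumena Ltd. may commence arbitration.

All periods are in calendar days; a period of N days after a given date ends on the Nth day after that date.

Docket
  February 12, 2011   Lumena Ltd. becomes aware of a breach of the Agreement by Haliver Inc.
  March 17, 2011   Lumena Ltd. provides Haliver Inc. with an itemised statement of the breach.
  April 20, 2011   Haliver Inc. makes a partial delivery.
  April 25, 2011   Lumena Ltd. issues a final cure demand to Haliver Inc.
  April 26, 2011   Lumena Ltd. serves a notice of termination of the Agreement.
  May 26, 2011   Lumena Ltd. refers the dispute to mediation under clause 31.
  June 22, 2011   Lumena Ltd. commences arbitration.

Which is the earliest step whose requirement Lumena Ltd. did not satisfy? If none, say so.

None — every step was satisfied

Step 1: 34 days after February 12, 2011 (when the breach is discovered) is March 18, 2011; done March 17, 2011 — timely.
Step 2: the earliest permitted date is 36 days after March 17, 2011 (when the itemised statement is provided), i.e. April 22, 2011; done April 25, 2011 — permitted.
Step 3: 11 days after April 25, 2011 (when the final cure demand is issued) is May 6, 2011; April 26, 2011 is within that limit.
Step 4: the earliest permitted date is 21 days after April 26, 2011 (when the termination notice is served), i.e. May 17, 2011; done May 26, 2011, after the minimum wait.
Step 5: the earliest permitted date is 8 days after June 13, 2011 (end of the 18-day waiting period, which began when the dispute is referred to mediation on May 26, 2011), i.e. June 21, 2011; done June 22, 2011, after the minimum wait.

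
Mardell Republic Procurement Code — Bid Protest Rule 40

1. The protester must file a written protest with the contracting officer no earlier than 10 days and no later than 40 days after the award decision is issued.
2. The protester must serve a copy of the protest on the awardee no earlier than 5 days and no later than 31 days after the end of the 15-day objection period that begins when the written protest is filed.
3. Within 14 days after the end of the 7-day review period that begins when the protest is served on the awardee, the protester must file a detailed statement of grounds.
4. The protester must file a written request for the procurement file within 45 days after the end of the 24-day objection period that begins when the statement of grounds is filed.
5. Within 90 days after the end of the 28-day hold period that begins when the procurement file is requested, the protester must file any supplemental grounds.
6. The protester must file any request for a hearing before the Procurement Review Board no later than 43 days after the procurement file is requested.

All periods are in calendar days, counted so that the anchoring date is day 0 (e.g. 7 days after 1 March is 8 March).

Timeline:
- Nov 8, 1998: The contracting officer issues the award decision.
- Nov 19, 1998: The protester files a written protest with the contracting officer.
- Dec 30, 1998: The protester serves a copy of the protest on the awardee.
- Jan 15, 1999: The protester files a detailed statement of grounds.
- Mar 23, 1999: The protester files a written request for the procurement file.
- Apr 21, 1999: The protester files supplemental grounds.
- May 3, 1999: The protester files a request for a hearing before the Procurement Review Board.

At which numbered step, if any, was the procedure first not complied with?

None — every step was satisfied

(1) the permitted window runs from Nov 8, 1998 + 10 = Nov 18, 1998 to Nov 8, 1998 + 40 = Dec 18, 1998; Nov 19, 1998 falls inside that range.
(2) the permitted window runs from Dec 4, 1998 + 5 = Dec 9, 1998 to Dec 4, 1998 + 31 = Jan 4, 1999; done Dec 30, 1998 — within the window.
(3) due by Jan 6, 1999 + 14 days = Jan 20, 1999; done Jan 15, 1999 — timely.
(4) due by Feb 8, 1999 + 45 days = Mar 25, 1999; completed Mar 23, 1999, before the deadline.
(5) due by Apr 20, 1999 + 90 days = Jul 19, 1999; completed Apr 21, 1999, before the deadline.
(6) due by Mar 23, 1999 + 43 days = May 5, 1999; May 3, 1999 is within that limit.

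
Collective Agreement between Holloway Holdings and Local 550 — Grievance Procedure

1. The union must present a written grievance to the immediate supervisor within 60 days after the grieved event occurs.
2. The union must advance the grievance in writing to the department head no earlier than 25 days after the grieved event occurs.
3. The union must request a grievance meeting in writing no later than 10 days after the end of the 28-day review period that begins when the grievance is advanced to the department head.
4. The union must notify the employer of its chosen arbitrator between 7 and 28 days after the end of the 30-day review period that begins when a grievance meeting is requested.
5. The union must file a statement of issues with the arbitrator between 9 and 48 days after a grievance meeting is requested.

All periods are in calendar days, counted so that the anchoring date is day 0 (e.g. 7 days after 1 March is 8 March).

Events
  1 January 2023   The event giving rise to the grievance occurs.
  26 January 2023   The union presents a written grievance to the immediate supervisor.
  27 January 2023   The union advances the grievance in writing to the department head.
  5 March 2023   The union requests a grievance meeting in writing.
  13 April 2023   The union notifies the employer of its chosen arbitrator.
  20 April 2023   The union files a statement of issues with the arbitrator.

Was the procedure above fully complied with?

Step 1: 60 days after 1 January 2023 (when the grieved event occurs) is 2 March 2023; completed 26 January 2023, before the deadline.
Step 2: the earliest permitted date is 25 days after 1 January 2023 (when the grieved event occurs), i.e. 26 January 2023; done 27 January 2023 — permitted.
Step 3: 10 days after 24 February 2023 (end of the 28-day review period, which began when the grievance is advanced to the department head on 27 January 2023) is 6 March 2023; done 5 March 2023 — timely.
Step 4: the window is 7–28 days after 4 April 2023 (end of the 30-day review period, which began when a grievance meeting is requested on 5 March 2023), so 11 April 2023 through 2 May 2023; done 13 April 2023 — within the window.
Step 5: the window is 9–48 days after 5 March 2023 (when a grievance meeting is requested), so 14 March 2023 through 22 April 2023; done 20 April 2023, which is between those dates.

Yes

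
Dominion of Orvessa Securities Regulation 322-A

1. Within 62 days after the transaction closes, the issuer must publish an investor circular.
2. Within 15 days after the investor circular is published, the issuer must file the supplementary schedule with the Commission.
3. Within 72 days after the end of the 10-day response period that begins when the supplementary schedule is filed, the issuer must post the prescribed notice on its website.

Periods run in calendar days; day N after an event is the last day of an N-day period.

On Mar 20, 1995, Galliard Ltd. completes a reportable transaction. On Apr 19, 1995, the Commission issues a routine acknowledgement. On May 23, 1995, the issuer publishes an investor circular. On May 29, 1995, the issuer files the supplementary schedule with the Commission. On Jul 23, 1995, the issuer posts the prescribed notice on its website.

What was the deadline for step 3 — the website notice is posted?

The supplementary schedule is filed on May 29, 1995; the 10-day response period therefore ends Jun 8, 1995, and step 3 runs from that date. 72 days after Jun 8, 1995 is Aug 19, 1995.

Aug 19, 1995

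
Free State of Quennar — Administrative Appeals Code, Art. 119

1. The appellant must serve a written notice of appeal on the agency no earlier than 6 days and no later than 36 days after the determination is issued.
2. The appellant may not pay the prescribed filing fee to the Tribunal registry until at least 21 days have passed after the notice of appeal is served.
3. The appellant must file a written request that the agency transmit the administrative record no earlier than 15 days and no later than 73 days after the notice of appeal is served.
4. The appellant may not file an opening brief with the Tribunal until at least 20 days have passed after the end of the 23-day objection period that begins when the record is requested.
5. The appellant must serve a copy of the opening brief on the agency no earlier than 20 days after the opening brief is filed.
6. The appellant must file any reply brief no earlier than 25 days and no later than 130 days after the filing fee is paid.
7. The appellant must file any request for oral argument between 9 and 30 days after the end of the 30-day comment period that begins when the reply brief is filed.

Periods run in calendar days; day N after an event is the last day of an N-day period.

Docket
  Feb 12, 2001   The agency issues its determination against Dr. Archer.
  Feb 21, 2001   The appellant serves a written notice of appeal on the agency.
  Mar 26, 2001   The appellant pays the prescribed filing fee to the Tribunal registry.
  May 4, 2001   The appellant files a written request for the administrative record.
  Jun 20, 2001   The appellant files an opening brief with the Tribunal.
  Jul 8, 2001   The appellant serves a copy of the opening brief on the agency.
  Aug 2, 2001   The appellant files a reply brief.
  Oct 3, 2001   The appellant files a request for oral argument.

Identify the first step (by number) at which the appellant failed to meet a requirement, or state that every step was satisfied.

Step 5

Step 1 — 6 and 36 days from Feb 12, 2001 (when the determination is issued) are Feb 18, 2001 and Mar 20, 2001 respectively; Feb 21, 2001 falls inside that range.
Step 2 — must wait 21 days from Feb 21, 2001 (when the notice of appeal is served), so not before Mar 14, 2001; done Mar 26, 2001 — permitted.
Step 3 — 15 and 73 days from Feb 21, 2001 (when the notice of appeal is served) are Mar 8, 2001 and May 5, 2001 respectively; May 4, 2001 falls inside that range.
Step 4 — must wait 20 days from May 27, 2001 (end of the 23-day objection period, which began when the record is requested on May 4, 2001), so not before Jun 16, 2001; Jun 20, 2001 is on or after that date.
Step 5 — must wait 20 days from Jun 20, 2001 (when the opening brief is filed), so not before Jul 10, 2001; acted on Jul 8, 2001, 2 days prematurely.
That is the first point of non-compliance.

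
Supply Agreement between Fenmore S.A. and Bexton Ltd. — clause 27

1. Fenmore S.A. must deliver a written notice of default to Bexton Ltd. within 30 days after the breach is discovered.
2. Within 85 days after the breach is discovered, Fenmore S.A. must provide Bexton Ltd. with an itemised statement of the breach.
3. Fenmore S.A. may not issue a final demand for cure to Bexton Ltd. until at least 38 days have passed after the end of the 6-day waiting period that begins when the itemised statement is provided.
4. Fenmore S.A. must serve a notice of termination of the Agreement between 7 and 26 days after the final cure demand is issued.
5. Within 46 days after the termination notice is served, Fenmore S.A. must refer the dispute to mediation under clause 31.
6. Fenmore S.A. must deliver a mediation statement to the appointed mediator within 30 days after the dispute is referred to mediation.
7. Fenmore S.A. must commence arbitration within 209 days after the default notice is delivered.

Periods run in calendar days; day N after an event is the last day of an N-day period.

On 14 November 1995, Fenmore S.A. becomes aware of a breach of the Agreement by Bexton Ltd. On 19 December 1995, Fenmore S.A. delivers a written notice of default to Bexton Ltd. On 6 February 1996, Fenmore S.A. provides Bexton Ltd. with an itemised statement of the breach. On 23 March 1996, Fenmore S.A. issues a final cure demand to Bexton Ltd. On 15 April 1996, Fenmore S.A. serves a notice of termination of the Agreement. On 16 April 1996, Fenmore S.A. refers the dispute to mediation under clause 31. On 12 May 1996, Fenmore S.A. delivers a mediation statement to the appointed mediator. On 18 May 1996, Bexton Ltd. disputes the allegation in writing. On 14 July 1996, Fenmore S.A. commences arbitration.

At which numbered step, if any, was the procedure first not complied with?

Step 1: 30 days after 14 November 1995 (when the breach is discovered) is 14 December 1995; 19 December 1995 misses that deadline by 5 days.
The procedure was therefore not followed at step 1.

Step 1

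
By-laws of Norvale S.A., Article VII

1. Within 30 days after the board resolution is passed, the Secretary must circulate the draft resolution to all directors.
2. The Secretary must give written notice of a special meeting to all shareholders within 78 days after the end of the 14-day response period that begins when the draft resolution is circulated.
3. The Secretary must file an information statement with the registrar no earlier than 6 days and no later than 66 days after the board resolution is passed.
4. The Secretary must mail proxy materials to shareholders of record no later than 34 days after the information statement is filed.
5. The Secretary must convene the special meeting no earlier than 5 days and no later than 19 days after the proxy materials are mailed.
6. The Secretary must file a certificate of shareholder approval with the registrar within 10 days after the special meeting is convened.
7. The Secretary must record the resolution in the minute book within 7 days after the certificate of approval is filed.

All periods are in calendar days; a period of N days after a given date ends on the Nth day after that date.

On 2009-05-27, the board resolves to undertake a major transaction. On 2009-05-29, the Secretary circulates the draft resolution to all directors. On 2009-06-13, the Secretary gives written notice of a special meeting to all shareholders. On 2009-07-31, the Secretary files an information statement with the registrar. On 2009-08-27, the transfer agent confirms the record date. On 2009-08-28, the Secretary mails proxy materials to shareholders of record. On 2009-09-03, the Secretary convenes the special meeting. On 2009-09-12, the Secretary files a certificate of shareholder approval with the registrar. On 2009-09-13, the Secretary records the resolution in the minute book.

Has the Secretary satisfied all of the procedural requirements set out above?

Step 1 — counting 30 days from 2009-05-27 (when the board resolution is passed) gives a deadline of 2009-06-26; done 2009-05-29 — timely.
Step 2 — counting 78 days from 2009-06-12 (end of the 14-day response period, which began when the draft resolution is circulated on 2009-05-29) gives a deadline of 2009-08-29; 2009-06-13 is within that limit.
Step 3 — 6 and 66 days from 2009-05-27 (when the board resolution is passed) are 2009-06-02 and 2009-08-01 respectively; done 2009-07-31, which is between those dates.
Step 4 — counting 34 days from 2009-07-31 (when the information statement is filed) gives a deadline of 2009-09-03; done 2009-08-28 — timely.
Step 5 — 5 and 19 days from 2009-08-28 (when the proxy materials are mailed) are 2009-09-02 and 2009-09-16 respectively; 2009-09-03 falls inside that range.
Step 6 — counting 10 days from 2009-09-03 (when the special meeting is convened) gives a deadline of 2009-09-13; completed 2009-09-12, before the deadline.
Step 7 — counting 7 days from 2009-09-12 (when the certificate of approval is filed) gives a deadline of 2009-09-19; 2009-09-13 is within that limit.

Yes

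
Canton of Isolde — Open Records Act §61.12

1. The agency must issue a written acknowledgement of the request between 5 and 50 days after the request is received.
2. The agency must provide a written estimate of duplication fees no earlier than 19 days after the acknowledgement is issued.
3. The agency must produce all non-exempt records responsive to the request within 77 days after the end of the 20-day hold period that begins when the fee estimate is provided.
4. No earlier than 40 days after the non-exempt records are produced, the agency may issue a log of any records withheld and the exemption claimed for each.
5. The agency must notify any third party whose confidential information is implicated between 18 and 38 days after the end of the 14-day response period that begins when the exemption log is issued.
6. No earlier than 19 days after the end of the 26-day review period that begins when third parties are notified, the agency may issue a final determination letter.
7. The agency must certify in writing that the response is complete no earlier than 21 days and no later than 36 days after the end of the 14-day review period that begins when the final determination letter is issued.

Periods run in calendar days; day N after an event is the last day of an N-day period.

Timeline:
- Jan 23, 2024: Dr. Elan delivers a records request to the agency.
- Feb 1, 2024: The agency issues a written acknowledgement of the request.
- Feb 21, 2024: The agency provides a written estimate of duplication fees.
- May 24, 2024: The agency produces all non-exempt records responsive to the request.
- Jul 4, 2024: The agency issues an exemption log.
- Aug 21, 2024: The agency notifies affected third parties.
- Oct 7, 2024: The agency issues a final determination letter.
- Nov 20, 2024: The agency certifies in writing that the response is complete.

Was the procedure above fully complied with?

Yes

Step 1 — 5 and 50 days from Jan 23, 2024 (when the request is received) are Jan 28, 2024 and Mar 13, 2024 respectively; done Feb 1, 2024, which is between those dates.
Step 2 — must wait 19 days from Feb 1, 2024 (when the acknowledgement is issued), so not before Feb 20, 2024; done Feb 21, 2024 — permitted.
Step 3 — counting 77 days from Mar 12, 2024 (end of the 20-day hold period, which began when the fee estimate is provided on Feb 21, 2024) gives a deadline of May 28, 2024; done May 24, 2024 — timely.
Step 4 — must wait 40 days from May 24, 2024 (when the non-exempt records are produced), so not before Jul 3, 2024; Jul 4, 2024 is on or after that date.
Step 5 — 18 and 38 days from Jul 18, 2024 (end of the 14-day response period, which began when the exemption log is issued on Jul 4, 2024) are Aug 5, 2024 and Aug 25, 2024 respectively; done Aug 21, 2024 — within the window.
Step 6 — must wait 19 days from Sep 16, 2024 (end of the 26-day review period, which began when third parties are notified on Aug 21, 2024), so not before Oct 5, 2024; done Oct 7, 2024 — permitted.
Step 7 — 21 and 36 days from Oct 21, 2024 (end of the 14-day review period, which began when the final determination letter is issued on Oct 7, 2024) are Nov 11, 2024 and Nov 26, 2024 respectively; Nov 20, 2024 falls inside that range.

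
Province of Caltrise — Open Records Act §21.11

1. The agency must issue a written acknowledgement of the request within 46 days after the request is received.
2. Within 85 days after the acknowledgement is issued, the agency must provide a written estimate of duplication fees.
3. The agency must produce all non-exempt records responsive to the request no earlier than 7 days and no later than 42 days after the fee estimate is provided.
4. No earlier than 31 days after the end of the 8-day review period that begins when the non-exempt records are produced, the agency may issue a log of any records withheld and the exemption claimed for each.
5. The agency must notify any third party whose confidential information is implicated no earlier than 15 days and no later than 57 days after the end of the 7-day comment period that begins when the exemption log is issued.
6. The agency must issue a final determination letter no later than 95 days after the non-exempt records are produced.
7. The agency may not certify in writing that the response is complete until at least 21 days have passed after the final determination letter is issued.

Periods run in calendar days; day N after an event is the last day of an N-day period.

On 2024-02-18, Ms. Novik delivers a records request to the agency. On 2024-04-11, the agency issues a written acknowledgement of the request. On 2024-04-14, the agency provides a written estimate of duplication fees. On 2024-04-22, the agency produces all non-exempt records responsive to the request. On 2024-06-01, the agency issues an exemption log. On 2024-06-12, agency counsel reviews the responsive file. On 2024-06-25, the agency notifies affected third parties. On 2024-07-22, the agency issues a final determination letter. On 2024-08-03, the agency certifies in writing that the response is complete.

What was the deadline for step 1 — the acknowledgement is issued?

Step 1 runs from 2024-02-18, when the request is received. 46 days after 2024-02-18 is 2024-04-04.

2024-04-04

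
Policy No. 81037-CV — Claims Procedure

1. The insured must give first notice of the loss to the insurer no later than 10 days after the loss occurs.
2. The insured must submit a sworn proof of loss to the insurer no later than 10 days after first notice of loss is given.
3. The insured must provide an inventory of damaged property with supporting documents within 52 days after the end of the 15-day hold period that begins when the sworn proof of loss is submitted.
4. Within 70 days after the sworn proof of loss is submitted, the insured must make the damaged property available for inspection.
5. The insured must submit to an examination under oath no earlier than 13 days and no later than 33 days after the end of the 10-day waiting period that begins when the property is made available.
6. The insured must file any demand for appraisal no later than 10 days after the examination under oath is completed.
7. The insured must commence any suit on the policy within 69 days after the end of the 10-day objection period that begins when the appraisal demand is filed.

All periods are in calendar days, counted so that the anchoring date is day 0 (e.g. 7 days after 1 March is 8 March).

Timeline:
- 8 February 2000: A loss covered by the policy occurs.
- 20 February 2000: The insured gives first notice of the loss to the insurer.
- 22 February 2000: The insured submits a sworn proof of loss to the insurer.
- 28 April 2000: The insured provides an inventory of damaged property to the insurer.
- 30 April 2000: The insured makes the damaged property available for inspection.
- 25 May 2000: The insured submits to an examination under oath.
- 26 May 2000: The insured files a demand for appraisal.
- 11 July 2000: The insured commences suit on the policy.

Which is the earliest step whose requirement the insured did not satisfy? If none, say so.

(1) due by 8 February 2000 + 10 days = 18 February 2000; not done until 20 February 2000, 2 days after the deadline.
That is the first point of non-compliance.

Step 1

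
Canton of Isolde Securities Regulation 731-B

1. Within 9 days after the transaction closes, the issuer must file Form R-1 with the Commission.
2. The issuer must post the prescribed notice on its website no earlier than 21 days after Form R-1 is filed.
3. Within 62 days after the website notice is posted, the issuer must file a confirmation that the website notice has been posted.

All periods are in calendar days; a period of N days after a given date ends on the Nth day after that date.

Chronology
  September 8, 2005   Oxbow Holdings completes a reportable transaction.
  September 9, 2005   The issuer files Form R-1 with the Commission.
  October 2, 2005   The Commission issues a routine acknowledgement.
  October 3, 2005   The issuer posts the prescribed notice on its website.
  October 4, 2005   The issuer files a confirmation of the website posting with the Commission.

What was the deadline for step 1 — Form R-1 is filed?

Step 1 runs from September 8, 2005, when the transaction closes. 9 days after September 8, 2005 is September 17, 2005.

September 17, 2005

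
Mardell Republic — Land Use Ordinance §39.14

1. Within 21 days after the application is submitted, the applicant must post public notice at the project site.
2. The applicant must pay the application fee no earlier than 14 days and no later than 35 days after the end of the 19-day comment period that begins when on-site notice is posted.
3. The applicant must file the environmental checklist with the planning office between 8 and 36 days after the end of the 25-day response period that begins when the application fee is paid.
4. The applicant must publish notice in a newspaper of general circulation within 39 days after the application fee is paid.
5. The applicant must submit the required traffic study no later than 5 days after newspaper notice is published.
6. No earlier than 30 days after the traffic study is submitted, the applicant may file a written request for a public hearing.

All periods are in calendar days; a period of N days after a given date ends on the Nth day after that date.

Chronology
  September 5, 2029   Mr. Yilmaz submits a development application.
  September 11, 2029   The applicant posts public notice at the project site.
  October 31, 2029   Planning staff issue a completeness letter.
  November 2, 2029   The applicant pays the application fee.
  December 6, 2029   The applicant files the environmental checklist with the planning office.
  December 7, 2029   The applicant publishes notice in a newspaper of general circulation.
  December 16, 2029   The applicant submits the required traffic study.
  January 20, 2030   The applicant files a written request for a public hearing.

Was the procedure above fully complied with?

(1) due by September 5, 2029 + 21 days = September 26, 2029; September 11, 2029 is within that limit.
(2) the permitted window runs from September 30, 2029 + 14 = October 14, 2029 to September 30, 2029 + 35 = November 4, 2029; done November 2, 2029, which is between those dates.
(3) the permitted window runs from November 27, 2029 + 8 = December 5, 2029 to November 27, 2029 + 36 = January 2, 2030; December 6, 2029 falls inside that range.
(4) due by November 2, 2029 + 39 days = December 11, 2029; completed December 7, 2029, before the deadline.
(5) due by December 7, 2029 + 5 days = December 12, 2029; December 16, 2029 misses that deadline by 4 days.
The procedure was therefore not followed at step 5.

No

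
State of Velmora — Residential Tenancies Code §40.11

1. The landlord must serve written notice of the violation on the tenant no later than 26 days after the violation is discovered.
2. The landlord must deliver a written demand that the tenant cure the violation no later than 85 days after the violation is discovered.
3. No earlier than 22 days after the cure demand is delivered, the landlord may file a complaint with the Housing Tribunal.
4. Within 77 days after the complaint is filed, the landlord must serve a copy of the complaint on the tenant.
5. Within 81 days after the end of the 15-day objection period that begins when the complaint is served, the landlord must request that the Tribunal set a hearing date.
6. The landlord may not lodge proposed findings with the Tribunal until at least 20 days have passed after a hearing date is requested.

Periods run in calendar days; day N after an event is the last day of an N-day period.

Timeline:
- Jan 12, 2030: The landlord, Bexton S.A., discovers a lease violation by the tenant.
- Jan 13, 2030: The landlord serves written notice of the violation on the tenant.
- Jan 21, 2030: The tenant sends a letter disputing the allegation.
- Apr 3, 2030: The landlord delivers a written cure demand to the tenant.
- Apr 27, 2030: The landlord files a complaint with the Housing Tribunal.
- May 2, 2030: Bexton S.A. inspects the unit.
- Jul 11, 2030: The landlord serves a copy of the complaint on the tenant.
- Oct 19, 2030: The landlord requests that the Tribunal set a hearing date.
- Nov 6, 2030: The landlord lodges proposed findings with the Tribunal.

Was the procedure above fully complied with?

No

Step 1: 26 days after Jan 12, 2030 (when the violation is discovered) is Feb 7, 2030; done Jan 13, 2030 — timely.
Step 2: 85 days after Jan 12, 2030 (when the violation is discovered) is Apr 7, 2030; Apr 3, 2030 is within that limit.
Step 3: the earliest permitted date is 22 days after Apr 3, 2030 (when the cure demand is delivered), i.e. Apr 25, 2030; Apr 27, 2030 is on or after that date.
Step 4: 77 days after Apr 27, 2030 (when the complaint is filed) is Jul 13, 2030; Jul 11, 2030 is within that limit.
Step 5: 81 days after Jul 26, 2030 (end of the 15-day objection period, which began when the complaint is served on Jul 11, 2030) is Oct 15, 2030; done Oct 19, 2030 — 4 days late.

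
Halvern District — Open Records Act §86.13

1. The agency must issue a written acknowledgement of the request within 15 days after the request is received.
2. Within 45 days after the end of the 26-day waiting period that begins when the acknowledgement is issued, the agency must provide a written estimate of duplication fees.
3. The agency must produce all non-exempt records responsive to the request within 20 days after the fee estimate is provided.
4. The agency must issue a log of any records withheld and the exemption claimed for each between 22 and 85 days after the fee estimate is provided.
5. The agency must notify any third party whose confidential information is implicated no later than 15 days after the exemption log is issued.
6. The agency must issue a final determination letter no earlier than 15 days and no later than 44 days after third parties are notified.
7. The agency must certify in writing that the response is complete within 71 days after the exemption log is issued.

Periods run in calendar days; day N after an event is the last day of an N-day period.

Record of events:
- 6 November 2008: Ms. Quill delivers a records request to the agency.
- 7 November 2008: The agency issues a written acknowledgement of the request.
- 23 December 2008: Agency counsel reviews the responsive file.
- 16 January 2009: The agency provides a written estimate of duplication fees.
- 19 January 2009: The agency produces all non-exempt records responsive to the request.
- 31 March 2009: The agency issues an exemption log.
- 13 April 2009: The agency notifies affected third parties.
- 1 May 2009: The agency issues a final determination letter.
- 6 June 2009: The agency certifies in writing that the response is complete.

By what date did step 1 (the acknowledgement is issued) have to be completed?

21 November 2008

Step 1 runs from 6 November 2008, when the request is received. 15 days after 6 November 2008 is 21 November 2008.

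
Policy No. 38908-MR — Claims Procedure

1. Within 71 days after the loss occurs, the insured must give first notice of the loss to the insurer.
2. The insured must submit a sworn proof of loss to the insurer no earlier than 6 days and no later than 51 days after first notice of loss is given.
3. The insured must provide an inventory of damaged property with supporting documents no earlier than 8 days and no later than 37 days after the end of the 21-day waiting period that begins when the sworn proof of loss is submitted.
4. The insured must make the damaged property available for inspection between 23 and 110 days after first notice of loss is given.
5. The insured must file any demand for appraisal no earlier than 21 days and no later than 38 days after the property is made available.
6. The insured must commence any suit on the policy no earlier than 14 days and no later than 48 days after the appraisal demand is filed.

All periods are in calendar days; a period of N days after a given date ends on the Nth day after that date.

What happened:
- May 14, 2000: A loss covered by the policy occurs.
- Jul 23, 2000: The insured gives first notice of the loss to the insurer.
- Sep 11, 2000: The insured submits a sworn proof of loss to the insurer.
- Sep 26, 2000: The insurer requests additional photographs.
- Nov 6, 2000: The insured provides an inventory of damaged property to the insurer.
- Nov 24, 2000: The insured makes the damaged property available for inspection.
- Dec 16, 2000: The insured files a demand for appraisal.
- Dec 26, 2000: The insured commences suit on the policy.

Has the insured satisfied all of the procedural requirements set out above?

No

Step 1: 71 days after May 14, 2000 (when the loss occurs) is Jul 24, 2000; done Jul 23, 2000 — timely.
Step 2: the window is 6–51 days after Jul 23, 2000 (when first notice of loss is given), so Jul 29, 2000 through Sep 12, 2000; done Sep 11, 2000, which is between those dates.
Step 3: the window is 8–37 days after Oct 2, 2000 (end of the 21-day waiting period, which began when the sworn proof of loss is submitted on Sep 11, 2000), so Oct 10, 2000 through Nov 8, 2000; done Nov 6, 2000 — within the window.
Step 4: the window is 23–110 days after Jul 23, 2000 (when first notice of loss is given), so Aug 15, 2000 through Nov 10, 2000; done Nov 24, 2000 — 14 days after the window closed.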